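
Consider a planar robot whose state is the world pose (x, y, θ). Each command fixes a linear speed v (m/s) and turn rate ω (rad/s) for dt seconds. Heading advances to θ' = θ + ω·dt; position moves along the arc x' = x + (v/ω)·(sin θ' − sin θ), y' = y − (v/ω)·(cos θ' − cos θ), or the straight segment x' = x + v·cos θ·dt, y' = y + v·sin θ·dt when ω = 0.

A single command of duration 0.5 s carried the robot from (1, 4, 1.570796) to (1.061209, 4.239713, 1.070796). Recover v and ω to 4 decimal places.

Δθ = 1.070796 − 1.570796 = -0.500000
ω = Δθ/dt = -0.500000/0.5 = -1.0000
R = −Δy/(cos θ' − cos θ) = -0.5000
v = R·ω = -0.5000·-1.0000 = 0.5000

v = 0.5000, ω = -1.0000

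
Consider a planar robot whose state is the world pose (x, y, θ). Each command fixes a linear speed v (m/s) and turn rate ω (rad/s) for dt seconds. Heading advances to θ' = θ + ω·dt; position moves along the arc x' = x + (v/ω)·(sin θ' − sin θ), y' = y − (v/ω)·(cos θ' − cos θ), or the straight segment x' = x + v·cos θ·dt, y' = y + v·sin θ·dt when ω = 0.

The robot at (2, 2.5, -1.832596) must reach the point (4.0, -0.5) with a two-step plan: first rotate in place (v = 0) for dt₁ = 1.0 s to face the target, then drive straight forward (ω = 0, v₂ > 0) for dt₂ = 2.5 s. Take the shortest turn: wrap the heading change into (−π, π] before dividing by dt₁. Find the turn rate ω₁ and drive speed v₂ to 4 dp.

ω₁ = 0.8498, v₂ = 1.4422

heading to target = atan2(-0.5−2.5, 4−2) = -0.9828
Δθ = wrap(-0.9828 − -1.8326) = 0.8498; ω₁ = Δθ/dt₁ = 0.8498
distance = √((4−2)² + (-0.5−2.5)²) = 3.6056; v₂ = distance/dt₂ = 1.4422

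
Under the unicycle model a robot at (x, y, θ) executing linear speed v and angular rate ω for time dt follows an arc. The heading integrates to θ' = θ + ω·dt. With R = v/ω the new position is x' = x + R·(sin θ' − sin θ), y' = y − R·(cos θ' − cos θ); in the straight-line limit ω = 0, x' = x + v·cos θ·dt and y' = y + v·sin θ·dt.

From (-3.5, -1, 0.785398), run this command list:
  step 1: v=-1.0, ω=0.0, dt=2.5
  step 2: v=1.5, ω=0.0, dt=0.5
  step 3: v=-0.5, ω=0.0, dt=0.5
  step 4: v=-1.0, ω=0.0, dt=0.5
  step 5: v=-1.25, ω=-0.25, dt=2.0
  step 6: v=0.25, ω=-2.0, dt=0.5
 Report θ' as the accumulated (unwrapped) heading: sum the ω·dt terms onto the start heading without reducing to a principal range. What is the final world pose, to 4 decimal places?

step 1: θ'=0.7854 (straight) → pose (-5.2678, -2.7678, 0.7854)
step 2: θ'=0.7854 (straight) → pose (-4.7374, -2.2374, 0.7854)
step 3: θ'=0.7854 (straight) → pose (-4.9142, -2.4142, 0.7854)
step 4: θ'=0.7854 (straight) → pose (-5.2678, -2.7678, 0.7854)
step 5: θ'=0.2854 (R=5.0000) → pose (-7.3956, -4.0300, 0.2854)
step 6: θ'=-0.7146 (R=-0.1250) → pose (-7.2785, -4.0555, -0.7146)

(-7.2785, -4.0555, -0.7146)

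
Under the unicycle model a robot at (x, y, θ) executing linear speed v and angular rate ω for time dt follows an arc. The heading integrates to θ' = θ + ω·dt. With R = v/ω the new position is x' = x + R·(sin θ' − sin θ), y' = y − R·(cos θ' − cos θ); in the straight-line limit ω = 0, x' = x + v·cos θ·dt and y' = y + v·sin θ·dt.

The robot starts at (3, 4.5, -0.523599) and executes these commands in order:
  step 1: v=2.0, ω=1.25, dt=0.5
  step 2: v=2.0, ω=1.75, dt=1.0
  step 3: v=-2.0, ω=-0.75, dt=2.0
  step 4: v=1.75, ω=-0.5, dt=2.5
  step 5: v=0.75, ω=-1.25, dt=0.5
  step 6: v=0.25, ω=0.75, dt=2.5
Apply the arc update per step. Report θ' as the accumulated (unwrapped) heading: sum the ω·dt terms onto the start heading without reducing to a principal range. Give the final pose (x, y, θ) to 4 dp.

step 1: θ'=0.1014 (R=1.6000) → pose (3.9620, 4.2939, 0.1014)
step 2: θ'=1.8514 (R=1.1429) → pose (4.9444, 5.7473, 1.8514)
step 3: θ'=0.3514 (R=2.6667) → pose (3.3000, 2.5051, 0.3514)
step 4: θ'=-0.8986 (R=-3.5000) → pose (7.2433, 1.3985, -0.8986)
step 5: θ'=-1.5236 (R=-0.6000) → pose (7.3732, 1.0532, -1.5236)
step 6: θ'=0.3514 (R=0.3333) → pose (7.8209, 0.7559, 0.3514)

(7.8209, 0.7559, 0.3514)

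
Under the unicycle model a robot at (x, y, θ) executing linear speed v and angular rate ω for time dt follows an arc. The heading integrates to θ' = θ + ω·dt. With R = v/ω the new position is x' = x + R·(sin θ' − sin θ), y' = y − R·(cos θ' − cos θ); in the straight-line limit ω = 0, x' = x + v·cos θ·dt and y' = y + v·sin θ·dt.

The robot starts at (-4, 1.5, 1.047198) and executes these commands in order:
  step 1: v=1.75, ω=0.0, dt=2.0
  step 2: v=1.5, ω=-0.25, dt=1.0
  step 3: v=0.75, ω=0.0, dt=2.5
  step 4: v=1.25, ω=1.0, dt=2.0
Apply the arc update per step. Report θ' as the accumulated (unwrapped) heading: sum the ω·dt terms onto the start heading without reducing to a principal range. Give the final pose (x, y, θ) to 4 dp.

(-0.5084, 9.1147, 2.7972)

step 1: θ'=1.0472 (straight) → pose (-2.2500, 4.5311, 1.0472)
step 2: θ'=0.7972 (R=-6.0000) → pose (-1.3463, 5.7234, 0.7972)
step 3: θ'=0.7972 (straight) → pose (-0.0362, 7.0648, 0.7972)
step 4: θ'=2.7972 (R=1.2500) → pose (-0.5084, 9.1147, 2.7972)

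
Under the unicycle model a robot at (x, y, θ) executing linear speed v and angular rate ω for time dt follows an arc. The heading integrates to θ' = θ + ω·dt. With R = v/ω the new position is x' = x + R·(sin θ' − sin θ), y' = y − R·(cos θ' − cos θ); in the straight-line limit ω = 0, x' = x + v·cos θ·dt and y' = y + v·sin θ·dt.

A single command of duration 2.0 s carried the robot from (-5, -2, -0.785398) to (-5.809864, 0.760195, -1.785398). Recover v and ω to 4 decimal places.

v = -1.5000, ω = -0.5000

Δθ = -1.785398 − -0.785398 = -1.000000
ω = Δθ/dt = -1.000000/2.0 = -0.5000
R = −Δy/(cos θ' − cos θ) = 3.0000
v = R·ω = 3.0000·-0.5000 = -1.5000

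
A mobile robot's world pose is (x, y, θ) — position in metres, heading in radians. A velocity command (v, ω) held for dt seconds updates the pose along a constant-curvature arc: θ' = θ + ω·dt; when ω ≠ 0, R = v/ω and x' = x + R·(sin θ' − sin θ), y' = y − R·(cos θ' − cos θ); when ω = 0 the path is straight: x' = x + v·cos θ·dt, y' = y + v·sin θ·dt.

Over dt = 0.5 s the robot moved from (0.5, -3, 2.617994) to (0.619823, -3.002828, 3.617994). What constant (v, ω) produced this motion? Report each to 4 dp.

Δθ = 3.617994 − 2.617994 = 1.000000
ω = Δθ/dt = 1.000000/0.5 = 2.0000
R = Δx/(sin θ' − sin θ) = -0.1250
v = R·ω = -0.1250·2.0000 = -0.2500

v = -0.2500, ω = 2.0000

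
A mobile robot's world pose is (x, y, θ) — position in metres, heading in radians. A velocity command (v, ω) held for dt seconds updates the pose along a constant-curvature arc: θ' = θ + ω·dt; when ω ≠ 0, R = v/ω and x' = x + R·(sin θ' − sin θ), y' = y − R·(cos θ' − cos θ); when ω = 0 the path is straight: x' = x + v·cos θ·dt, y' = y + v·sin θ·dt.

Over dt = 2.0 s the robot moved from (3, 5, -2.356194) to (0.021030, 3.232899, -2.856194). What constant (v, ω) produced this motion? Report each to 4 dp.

Δθ = -2.856194 − -2.356194 = -0.500000
ω = Δθ/dt = -0.500000/2.0 = -0.2500
R = Δx/(sin θ' − sin θ) = -7.0000
v = R·ω = -7.0000·-0.2500 = 1.7500

v = 1.7500, ω = -0.2500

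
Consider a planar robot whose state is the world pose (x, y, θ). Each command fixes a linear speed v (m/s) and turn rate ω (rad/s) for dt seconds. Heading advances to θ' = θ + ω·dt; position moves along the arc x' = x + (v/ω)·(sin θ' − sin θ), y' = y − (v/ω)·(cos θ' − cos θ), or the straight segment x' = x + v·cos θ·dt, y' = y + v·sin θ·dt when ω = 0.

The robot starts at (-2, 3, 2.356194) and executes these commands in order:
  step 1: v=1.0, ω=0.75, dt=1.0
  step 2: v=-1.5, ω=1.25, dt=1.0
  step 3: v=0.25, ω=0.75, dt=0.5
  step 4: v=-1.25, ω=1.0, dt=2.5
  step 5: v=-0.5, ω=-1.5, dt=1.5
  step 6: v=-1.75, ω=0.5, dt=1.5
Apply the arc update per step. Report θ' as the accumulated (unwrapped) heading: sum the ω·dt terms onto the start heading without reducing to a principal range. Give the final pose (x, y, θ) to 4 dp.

(-6.1455, 6.9102, 5.7312)

step 1: θ'=3.1062 (R=1.3333) → pose (-2.8956, 3.3897, 3.1062)
step 2: θ'=4.3562 (R=-1.2000) → pose (-1.7285, 4.1705, 4.3562)
step 3: θ'=4.7312 (R=0.3333) → pose (-1.7493, 4.0480, 4.7312)
step 4: θ'=7.2312 (R=-1.2500) → pose (-4.0144, 4.7536, 7.2312)
step 5: θ'=4.9812 (R=0.3333) → pose (-4.6066, 4.8595, 4.9812)
step 6: θ'=5.7312 (R=-3.5000) → pose (-6.1455, 6.9102, 5.7312)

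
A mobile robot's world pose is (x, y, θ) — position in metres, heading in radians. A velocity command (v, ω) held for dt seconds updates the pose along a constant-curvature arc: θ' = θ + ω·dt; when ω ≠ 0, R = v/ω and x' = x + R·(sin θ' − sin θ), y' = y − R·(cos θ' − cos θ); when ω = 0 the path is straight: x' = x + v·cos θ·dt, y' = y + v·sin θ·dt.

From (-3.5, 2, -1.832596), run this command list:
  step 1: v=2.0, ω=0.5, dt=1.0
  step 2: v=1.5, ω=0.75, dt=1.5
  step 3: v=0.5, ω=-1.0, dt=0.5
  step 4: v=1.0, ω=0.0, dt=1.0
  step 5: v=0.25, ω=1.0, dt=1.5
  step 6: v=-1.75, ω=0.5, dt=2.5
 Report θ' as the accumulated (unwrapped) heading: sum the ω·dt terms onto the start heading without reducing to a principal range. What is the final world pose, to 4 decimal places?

(-1.2954, -6.2567, 2.0424)

step 1: θ'=-1.3326 (R=4.0000) → pose (-3.5234, 0.0209, -1.3326)
step 2: θ'=-0.2076 (R=2.0000) → pose (-1.9920, -1.4642, -0.2076)
step 3: θ'=-0.7076 (R=-0.5000) → pose (-1.7701, -1.5735, -0.7076)
step 4: θ'=-0.7076 (straight) → pose (-1.0102, -2.2236, -0.7076)
step 5: θ'=0.7924 (R=0.2500) → pose (-0.6697, -2.2091, 0.7924)
step 6: θ'=2.0424 (R=-3.5000) → pose (-1.2954, -6.2567, 2.0424)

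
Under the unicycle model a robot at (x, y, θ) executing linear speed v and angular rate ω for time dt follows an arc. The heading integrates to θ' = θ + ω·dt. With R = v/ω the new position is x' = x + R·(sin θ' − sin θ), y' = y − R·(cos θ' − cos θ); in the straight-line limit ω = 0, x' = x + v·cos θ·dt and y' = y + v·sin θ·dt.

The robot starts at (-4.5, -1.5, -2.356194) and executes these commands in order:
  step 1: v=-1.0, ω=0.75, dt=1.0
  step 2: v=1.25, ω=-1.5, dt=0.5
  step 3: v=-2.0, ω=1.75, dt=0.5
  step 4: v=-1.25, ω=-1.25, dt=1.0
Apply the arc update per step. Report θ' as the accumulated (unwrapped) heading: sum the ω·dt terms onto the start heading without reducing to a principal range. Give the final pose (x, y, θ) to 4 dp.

step 1: θ'=-1.6062 (R=-1.3333) → pose (-4.1103, -0.6044, -1.6062)
step 2: θ'=-2.3562 (R=-0.8333) → pose (-4.3539, -1.1641, -2.3562)
step 3: θ'=-1.4812 (R=-1.1429) → pose (-4.0237, -0.2538, -1.4812)
step 4: θ'=-2.7312 (R=1.0000) → pose (-3.4267, 0.7527, -2.7312)

(-3.4267, 0.7527, -2.7312)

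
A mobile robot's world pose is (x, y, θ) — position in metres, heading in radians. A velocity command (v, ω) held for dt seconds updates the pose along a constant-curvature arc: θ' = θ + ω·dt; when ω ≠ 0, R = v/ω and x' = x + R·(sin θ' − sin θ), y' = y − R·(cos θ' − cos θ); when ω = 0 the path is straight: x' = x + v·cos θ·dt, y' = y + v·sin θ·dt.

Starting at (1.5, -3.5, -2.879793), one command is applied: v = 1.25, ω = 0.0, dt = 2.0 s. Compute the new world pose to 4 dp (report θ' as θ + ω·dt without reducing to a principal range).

(-0.9148, -4.1470, -2.8798)

θ' = -2.8798 + 0.0·2.0 = -2.8798
ω = 0 → straight: x' = 1.5 + 1.25·cos(-2.8798)·2.0 = -0.9148
y' = -3.5 + 1.25·sin(-2.8798)·2.0 = -4.1470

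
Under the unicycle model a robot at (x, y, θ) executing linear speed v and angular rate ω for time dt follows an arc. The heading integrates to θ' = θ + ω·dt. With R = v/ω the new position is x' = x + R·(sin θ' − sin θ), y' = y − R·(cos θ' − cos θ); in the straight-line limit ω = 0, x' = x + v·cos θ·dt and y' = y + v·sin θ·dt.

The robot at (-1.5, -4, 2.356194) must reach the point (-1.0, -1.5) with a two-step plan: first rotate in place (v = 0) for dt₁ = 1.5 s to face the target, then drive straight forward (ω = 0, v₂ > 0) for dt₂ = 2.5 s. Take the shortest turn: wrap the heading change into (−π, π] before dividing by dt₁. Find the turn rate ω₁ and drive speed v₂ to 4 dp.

ω₁ = -0.6552, v₂ = 1.0198

heading to target = atan2(-1.5−-4, -1−-1.5) = 1.3734
Δθ = wrap(1.3734 − 2.3562) = -0.9828; ω₁ = Δθ/dt₁ = -0.6552
distance = √((-1−-1.5)² + (-1.5−-4)²) = 2.5495; v₂ = distance/dt₂ = 1.0198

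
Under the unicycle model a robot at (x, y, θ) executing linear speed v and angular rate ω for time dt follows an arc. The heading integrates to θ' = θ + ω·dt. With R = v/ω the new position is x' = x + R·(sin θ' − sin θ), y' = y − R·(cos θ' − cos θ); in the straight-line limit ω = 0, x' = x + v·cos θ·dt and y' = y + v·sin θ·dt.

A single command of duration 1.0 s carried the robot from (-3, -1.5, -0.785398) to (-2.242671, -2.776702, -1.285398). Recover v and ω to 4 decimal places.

v = 1.5000, ω = -0.5000

Δθ = -1.285398 − -0.785398 = -0.500000
ω = Δθ/dt = -0.500000/1.0 = -0.5000
R = −Δy/(cos θ' − cos θ) = -3.0000
v = R·ω = -3.0000·-0.5000 = 1.5000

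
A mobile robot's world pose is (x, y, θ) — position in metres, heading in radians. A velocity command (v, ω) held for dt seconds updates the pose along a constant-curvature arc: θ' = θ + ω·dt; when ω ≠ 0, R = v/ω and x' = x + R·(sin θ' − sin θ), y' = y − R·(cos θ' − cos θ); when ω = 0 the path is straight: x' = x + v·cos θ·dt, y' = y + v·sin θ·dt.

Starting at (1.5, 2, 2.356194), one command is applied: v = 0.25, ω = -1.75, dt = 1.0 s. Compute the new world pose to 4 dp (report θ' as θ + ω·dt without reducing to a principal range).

θ' = 2.3562 + -1.75·1.0 = 0.6062
R = v/ω = 0.25/-1.75 = -0.1429
x' = 1.5 + -0.1429·(sin 0.6062 − sin 2.3562) = 1.5196
y' = 2 − -0.1429·(cos 0.6062 − cos 2.3562) = 2.2184

(1.5196, 2.2184, 0.6062)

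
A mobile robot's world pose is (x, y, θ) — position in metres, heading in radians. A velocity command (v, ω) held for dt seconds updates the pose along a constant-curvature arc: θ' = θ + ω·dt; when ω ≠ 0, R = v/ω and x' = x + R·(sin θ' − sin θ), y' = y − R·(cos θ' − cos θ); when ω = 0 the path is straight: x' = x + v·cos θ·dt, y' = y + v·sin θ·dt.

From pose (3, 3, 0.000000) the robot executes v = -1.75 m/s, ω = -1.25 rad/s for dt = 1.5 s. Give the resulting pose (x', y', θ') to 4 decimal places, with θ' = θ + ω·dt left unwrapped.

(1.6643, 4.8193, -1.8750)

θ' = 0.0000 + -1.25·1.5 = -1.8750
R = v/ω = -1.75/-1.25 = 1.4000
x' = 3 + 1.4000·(sin -1.8750 − sin 0.0000) = 1.6643
y' = 3 − 1.4000·(cos -1.8750 − cos 0.0000) = 4.8193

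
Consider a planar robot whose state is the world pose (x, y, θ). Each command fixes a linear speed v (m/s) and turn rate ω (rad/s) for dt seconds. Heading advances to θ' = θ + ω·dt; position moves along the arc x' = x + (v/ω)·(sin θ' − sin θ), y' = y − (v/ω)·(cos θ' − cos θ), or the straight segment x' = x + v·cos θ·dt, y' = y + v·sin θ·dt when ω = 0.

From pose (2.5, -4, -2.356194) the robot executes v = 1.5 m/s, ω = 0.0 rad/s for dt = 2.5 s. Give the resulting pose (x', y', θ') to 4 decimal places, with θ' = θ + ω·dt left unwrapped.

θ' = -2.3562 + 0.0·2.5 = -2.3562
ω = 0 → straight: x' = 2.5 + 1.5·cos(-2.3562)·2.5 = -0.1516
y' = -4 + 1.5·sin(-2.3562)·2.5 = -6.6517

(-0.1516, -6.6517, -2.3562)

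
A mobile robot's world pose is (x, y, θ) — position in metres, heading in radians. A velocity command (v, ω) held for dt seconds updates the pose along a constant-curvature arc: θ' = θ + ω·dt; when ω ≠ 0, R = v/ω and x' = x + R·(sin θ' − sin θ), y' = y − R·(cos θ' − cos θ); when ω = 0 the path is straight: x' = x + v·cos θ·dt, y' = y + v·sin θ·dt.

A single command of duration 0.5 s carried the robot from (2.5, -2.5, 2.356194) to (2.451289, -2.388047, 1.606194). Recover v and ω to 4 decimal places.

Δθ = 1.606194 − 2.356194 = -0.750000
ω = Δθ/dt = -0.750000/0.5 = -1.5000
R = −Δy/(cos θ' − cos θ) = -0.1667
v = R·ω = -0.1667·-1.5000 = 0.2500

v = 0.2500, ω = -1.5000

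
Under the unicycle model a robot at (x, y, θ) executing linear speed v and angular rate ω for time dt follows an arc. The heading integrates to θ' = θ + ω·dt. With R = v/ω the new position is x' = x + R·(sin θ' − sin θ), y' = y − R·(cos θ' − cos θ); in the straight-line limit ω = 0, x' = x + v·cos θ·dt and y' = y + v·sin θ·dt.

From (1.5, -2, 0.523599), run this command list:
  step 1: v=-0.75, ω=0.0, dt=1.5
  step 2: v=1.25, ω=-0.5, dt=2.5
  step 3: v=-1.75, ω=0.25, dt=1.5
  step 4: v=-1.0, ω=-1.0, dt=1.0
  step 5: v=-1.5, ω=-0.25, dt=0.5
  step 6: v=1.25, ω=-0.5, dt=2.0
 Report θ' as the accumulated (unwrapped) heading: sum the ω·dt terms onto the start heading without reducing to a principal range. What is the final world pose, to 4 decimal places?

step 1: θ'=0.5236 (straight) → pose (0.5257, -2.5625, 0.5236)
step 2: θ'=-0.7264 (R=-2.5000) → pose (3.4362, -2.8586, -0.7264)
step 3: θ'=-0.3514 (R=-7.0000) → pose (1.1964, -1.5194, -0.3514)
step 4: θ'=-1.3514 (R=1.0000) → pose (0.5646, -0.7981, -1.3514)
step 5: θ'=-1.4764 (R=6.0000) → pose (0.4475, -0.0578, -1.4764)
step 6: θ'=-2.4764 (R=-2.5000) → pose (-0.4984, -2.2605, -2.4764)

(-0.4984, -2.2605, -2.4764)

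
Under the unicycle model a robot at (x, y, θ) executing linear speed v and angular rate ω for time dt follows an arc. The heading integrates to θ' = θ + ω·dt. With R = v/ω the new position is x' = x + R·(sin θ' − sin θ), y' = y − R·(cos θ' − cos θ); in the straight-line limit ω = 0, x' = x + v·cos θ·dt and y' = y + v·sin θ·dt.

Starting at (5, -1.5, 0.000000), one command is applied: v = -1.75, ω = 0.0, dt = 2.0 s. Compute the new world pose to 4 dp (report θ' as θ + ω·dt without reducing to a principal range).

(1.5000, -1.5000, 0.0000)

θ' = 0.0000 + 0.0·2.0 = 0.0000
ω = 0 → straight: x' = 5 + -1.75·cos(0.0000)·2.0 = 1.5000
y' = -1.5 + -1.75·sin(0.0000)·2.0 = -1.5000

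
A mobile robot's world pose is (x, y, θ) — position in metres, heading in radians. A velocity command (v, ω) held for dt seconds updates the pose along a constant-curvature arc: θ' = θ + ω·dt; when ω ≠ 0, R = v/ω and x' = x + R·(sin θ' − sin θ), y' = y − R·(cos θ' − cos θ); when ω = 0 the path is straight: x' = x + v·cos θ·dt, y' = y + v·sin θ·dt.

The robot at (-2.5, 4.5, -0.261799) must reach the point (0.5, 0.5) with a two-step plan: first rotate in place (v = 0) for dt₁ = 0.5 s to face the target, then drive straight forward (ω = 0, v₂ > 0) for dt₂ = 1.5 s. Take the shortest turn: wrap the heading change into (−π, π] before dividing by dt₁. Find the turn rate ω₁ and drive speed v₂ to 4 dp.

ω₁ = -1.3310, v₂ = 3.3333

heading to target = atan2(0.5−4.5, 0.5−-2.5) = -0.9273
Δθ = wrap(-0.9273 − -0.2618) = -0.6655; ω₁ = Δθ/dt₁ = -1.3310
distance = √((0.5−-2.5)² + (0.5−4.5)²) = 5.0000; v₂ = distance/dt₂ = 3.3333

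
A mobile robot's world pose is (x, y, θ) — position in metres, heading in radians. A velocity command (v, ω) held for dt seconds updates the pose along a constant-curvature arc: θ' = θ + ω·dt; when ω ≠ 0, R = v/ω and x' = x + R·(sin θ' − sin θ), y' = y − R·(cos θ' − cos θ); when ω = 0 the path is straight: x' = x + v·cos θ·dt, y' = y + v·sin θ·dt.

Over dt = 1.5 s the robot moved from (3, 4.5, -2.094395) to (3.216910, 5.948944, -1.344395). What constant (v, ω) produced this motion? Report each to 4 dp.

Δθ = -1.344395 − -2.094395 = 0.750000
ω = Δθ/dt = 0.750000/1.5 = 0.5000
R = −Δy/(cos θ' − cos θ) = -2.0000
v = R·ω = -2.0000·0.5000 = -1.0000

v = -1.0000, ω = 0.5000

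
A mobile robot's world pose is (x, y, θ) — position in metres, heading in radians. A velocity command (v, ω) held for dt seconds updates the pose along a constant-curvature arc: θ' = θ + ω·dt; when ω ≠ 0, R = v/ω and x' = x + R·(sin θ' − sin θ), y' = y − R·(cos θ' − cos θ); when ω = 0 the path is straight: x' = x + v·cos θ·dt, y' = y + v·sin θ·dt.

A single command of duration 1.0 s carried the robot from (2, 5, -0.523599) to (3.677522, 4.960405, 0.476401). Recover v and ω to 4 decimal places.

Δθ = 0.476401 − -0.523599 = 1.000000
ω = Δθ/dt = 1.000000/1.0 = 1.0000
R = Δx/(sin θ' − sin θ) = 1.7500
v = R·ω = 1.7500·1.0000 = 1.7500

v = 1.7500, ω = 1.0000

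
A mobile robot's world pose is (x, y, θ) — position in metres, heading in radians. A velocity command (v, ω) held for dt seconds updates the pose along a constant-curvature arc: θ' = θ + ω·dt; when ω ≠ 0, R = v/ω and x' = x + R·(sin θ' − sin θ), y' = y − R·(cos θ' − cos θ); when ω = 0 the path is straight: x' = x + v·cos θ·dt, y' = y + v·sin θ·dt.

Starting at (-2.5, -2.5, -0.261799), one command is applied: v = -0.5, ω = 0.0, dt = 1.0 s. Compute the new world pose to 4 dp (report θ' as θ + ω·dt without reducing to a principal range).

(-2.9830, -2.3706, -0.2618)

θ' = -0.2618 + 0.0·1.0 = -0.2618
ω = 0 → straight: x' = -2.5 + -0.5·cos(-0.2618)·1.0 = -2.9830
y' = -2.5 + -0.5·sin(-0.2618)·1.0 = -2.3706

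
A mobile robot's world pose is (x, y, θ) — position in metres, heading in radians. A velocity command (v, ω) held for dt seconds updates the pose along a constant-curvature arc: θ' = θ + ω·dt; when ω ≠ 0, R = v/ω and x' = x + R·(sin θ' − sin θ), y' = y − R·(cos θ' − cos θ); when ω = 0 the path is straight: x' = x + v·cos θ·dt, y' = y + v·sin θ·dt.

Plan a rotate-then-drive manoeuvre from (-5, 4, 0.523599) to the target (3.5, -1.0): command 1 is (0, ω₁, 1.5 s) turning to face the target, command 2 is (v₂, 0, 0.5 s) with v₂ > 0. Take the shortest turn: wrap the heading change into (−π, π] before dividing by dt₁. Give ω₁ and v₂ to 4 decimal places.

heading to target = atan2(-1−4, 3.5−-5) = -0.5317
Δθ = wrap(-0.5317 − 0.5236) = -1.0553; ω₁ = Δθ/dt₁ = -0.7035
distance = √((3.5−-5)² + (-1−4)²) = 9.8615; v₂ = distance/dt₂ = 19.7231

ω₁ = -0.7035, v₂ = 19.7231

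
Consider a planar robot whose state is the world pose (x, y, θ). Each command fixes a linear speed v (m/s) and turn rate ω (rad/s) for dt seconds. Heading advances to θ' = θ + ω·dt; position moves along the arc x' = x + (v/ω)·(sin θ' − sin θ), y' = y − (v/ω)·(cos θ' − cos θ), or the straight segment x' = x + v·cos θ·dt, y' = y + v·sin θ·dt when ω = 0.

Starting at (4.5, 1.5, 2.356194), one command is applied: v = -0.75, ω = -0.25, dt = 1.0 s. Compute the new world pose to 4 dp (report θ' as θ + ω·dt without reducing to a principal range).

(4.9589, 0.9092, 2.1062)

θ' = 2.3562 + -0.25·1.0 = 2.1062
R = v/ω = -0.75/-0.25 = 3.0000
x' = 4.5 + 3.0000·(sin 2.1062 − sin 2.3562) = 4.9589
y' = 1.5 − 3.0000·(cos 2.1062 − cos 2.3562) = 0.9092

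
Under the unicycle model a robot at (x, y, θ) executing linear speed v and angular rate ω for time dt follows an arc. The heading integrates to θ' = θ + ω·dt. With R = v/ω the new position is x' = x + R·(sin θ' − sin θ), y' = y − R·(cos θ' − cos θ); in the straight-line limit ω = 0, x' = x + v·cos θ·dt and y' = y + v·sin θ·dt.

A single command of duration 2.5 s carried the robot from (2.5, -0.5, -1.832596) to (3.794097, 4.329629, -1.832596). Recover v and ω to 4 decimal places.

Δθ = -1.832596 − -1.832596 = 0.000000
ω = Δθ/dt = 0.000000/2.5 = 0.0000
ω = 0 → v = (Δx·cos θ + Δy·sin θ)/dt = -2.0000

v = -2.0000, ω = 0.0000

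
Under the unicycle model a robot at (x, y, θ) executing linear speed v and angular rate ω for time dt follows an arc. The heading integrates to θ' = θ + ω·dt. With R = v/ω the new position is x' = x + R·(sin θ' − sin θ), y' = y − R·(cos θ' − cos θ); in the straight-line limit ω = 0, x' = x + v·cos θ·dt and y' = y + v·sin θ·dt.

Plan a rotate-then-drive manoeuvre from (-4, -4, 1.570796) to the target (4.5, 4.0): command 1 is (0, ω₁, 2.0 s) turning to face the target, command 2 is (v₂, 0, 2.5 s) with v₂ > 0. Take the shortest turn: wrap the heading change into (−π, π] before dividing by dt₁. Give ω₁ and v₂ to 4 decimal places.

ω₁ = -0.4078, v₂ = 4.6690

heading to target = atan2(4−-4, 4.5−-4) = 0.7551
Δθ = wrap(0.7551 − 1.5708) = -0.8157; ω₁ = Δθ/dt₁ = -0.4078
distance = √((4.5−-4)² + (4−-4)²) = 11.6726; v₂ = distance/dt₂ = 4.6690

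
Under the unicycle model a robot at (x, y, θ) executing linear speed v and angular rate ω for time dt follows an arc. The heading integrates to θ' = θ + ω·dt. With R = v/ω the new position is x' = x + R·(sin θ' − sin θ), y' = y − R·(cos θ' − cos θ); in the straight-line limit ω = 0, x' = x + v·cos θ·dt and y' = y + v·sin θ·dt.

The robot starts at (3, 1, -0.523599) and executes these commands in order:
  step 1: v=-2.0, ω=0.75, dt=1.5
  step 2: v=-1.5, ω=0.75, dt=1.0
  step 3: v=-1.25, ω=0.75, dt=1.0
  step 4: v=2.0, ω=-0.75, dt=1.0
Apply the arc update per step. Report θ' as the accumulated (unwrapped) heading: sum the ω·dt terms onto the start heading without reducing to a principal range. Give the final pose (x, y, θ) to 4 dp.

step 1: θ'=0.6014 (R=-2.6667) → pose (0.1579, 0.8894, 0.6014)
step 2: θ'=1.3514 (R=-2.0000) → pose (-0.6626, -0.3244, 1.3514)
step 3: θ'=2.1014 (R=-1.6667) → pose (-0.4734, -1.5306, 2.1014)
step 4: θ'=1.3514 (R=-2.6667) → pose (-0.7761, 0.3993, 1.3514)

(-0.7761, 0.3993, 1.3514)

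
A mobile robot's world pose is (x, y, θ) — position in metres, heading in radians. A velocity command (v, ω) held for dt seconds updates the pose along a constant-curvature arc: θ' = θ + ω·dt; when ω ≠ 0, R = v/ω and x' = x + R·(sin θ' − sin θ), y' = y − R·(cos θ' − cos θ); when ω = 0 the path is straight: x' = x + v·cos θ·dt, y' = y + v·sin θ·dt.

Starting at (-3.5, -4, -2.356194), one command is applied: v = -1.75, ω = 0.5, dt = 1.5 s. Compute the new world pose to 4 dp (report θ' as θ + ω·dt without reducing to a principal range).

(-2.4771, -1.6490, -1.6062)

θ' = -2.3562 + 0.5·1.5 = -1.6062
R = v/ω = -1.75/0.5 = -3.5000
x' = -3.5 + -3.5000·(sin -1.6062 − sin -2.3562) = -2.4771
y' = -4 − -3.5000·(cos -1.6062 − cos -2.3562) = -1.6490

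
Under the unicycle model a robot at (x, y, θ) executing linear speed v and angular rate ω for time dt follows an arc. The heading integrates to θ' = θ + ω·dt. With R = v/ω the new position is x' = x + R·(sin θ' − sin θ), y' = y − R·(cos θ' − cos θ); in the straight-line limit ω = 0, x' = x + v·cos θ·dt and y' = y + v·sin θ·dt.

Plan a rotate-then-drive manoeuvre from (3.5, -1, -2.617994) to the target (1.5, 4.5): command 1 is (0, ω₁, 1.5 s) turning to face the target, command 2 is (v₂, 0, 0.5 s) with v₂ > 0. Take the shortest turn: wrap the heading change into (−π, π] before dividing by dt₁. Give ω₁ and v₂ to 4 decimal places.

ω₁ = -1.1637, v₂ = 11.7047

heading to target = atan2(4.5−-1, 1.5−3.5) = 1.9196
Δθ = wrap(1.9196 − -2.6180) = -1.7456; ω₁ = Δθ/dt₁ = -1.1637
distance = √((1.5−3.5)² + (4.5−-1)²) = 5.8523; v₂ = distance/dt₂ = 11.7047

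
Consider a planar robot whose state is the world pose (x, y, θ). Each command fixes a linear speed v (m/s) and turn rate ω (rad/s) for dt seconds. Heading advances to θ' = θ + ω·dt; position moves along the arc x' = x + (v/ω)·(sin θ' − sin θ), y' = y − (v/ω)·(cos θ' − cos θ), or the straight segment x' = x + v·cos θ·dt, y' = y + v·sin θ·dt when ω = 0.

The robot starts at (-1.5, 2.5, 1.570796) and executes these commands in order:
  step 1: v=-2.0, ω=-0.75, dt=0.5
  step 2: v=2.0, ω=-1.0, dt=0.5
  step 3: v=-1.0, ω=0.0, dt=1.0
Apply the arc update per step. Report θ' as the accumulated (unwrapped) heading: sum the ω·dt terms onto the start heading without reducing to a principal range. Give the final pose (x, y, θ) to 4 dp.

(-1.8738, 1.6848, 0.6958)

step 1: θ'=1.1958 (R=2.6667) → pose (-1.6853, 1.5233, 1.1958)
step 2: θ'=0.6958 (R=-2.0000) → pose (-1.1063, 2.3258, 0.6958)
step 3: θ'=0.6958 (straight) → pose (-1.8738, 1.6848, 0.6958)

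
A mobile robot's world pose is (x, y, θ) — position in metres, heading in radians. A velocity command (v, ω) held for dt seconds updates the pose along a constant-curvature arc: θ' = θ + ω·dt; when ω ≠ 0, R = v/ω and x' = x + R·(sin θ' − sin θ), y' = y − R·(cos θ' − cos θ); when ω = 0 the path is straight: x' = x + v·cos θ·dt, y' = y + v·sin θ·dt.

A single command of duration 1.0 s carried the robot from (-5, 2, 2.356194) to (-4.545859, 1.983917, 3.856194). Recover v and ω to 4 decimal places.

Δθ = 3.856194 − 2.356194 = 1.500000
ω = Δθ/dt = 1.500000/1.0 = 1.5000
R = Δx/(sin θ' − sin θ) = -0.3333
v = R·ω = -0.3333·1.5000 = -0.5000

v = -0.5000, ω = 1.5000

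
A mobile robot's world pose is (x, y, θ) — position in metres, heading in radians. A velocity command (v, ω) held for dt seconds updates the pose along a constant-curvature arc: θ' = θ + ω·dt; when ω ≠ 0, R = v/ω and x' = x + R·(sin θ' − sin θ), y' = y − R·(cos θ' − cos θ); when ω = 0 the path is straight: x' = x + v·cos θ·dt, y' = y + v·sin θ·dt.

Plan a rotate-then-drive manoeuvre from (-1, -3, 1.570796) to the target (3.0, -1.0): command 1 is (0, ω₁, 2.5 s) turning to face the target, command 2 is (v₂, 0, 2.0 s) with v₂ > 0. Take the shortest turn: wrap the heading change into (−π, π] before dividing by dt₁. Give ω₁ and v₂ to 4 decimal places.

ω₁ = -0.4429, v₂ = 2.2361

heading to target = atan2(-1−-3, 3−-1) = 0.4636
Δθ = wrap(0.4636 − 1.5708) = -1.1071; ω₁ = Δθ/dt₁ = -0.4429
distance = √((3−-1)² + (-1−-3)²) = 4.4721; v₂ = distance/dt₂ = 2.2361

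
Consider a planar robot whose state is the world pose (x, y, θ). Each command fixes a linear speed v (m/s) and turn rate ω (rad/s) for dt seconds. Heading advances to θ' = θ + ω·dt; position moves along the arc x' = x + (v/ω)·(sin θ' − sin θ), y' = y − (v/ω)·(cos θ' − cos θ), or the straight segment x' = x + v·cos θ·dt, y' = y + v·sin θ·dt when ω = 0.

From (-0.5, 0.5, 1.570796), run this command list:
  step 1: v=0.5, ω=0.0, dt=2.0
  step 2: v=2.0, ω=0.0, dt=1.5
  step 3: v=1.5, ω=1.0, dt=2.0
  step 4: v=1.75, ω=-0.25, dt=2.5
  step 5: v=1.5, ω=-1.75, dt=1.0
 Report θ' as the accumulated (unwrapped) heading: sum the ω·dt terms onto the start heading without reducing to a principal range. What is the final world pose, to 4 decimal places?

step 1: θ'=1.5708 (straight) → pose (-0.5000, 1.5000, 1.5708)
step 2: θ'=1.5708 (straight) → pose (-0.5000, 4.5000, 1.5708)
step 3: θ'=3.5708 (R=1.5000) → pose (-2.6242, 5.8639, 3.5708)
step 4: θ'=2.9458 (R=-7.0000) → pose (-6.8991, 5.3628, 2.9458)
step 5: θ'=1.1958 (R=-0.8571) → pose (-7.5299, 6.5175, 1.1958)

(-7.5299, 6.5175, 1.1958)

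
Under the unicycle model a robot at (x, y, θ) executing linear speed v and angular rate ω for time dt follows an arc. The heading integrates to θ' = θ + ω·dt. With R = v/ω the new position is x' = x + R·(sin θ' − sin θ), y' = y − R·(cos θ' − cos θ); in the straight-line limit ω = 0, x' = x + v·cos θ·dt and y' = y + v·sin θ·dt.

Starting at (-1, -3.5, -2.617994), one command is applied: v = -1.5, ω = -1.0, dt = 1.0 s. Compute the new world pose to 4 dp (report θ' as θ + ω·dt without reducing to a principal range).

θ' = -2.6180 + -1.0·1.0 = -3.6180
R = v/ω = -1.5/-1.0 = 1.5000
x' = -1 + 1.5000·(sin -3.6180 − sin -2.6180) = 0.4379
y' = -3.5 − 1.5000·(cos -3.6180 − cos -2.6180) = -3.4661

(0.4379, -3.4661, -3.6180)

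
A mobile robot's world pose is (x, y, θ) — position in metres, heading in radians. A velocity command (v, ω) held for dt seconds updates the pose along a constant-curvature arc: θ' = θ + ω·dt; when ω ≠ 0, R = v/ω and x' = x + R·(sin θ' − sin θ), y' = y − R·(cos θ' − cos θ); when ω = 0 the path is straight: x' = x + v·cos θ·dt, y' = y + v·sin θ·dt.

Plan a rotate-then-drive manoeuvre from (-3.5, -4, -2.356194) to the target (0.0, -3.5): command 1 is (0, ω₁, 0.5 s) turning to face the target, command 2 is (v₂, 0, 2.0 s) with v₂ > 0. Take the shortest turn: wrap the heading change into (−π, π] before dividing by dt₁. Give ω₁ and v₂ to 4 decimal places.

ω₁ = 4.9962, v₂ = 1.7678

heading to target = atan2(-3.5−-4, 0−-3.5) = 0.1419
Δθ = wrap(0.1419 − -2.3562) = 2.4981; ω₁ = Δθ/dt₁ = 4.9962
distance = √((0−-3.5)² + (-3.5−-4)²) = 3.5355; v₂ = distance/dt₂ = 1.7678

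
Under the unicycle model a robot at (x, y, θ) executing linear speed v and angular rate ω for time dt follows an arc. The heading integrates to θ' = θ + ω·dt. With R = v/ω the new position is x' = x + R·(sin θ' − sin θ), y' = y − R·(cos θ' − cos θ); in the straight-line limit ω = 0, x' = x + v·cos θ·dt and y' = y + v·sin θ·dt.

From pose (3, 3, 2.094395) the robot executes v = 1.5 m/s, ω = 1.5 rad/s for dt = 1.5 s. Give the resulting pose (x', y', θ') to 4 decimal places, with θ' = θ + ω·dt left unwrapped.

θ' = 2.0944 + 1.5·1.5 = 4.3444
R = v/ω = 1.5/1.5 = 1.0000
x' = 3 + 1.0000·(sin 4.3444 − sin 2.0944) = 1.2009
y' = 3 − 1.0000·(cos 4.3444 − cos 2.0944) = 2.8597

(1.2009, 2.8597, 4.3444)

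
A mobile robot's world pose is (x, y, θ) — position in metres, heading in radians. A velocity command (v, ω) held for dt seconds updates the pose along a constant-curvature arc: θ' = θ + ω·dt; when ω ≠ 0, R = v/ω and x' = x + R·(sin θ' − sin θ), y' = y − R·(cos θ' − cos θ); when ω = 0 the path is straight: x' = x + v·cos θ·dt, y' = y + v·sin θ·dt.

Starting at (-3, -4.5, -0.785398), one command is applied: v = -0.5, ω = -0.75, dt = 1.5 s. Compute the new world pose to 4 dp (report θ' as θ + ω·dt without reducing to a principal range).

(-3.1572, -3.8065, -1.9104)

θ' = -0.7854 + -0.75·1.5 = -1.9104
R = v/ω = -0.5/-0.75 = 0.6667
x' = -3 + 0.6667·(sin -1.9104 − sin -0.7854) = -3.1572
y' = -4.5 − 0.6667·(cos -1.9104 − cos -0.7854) = -3.8065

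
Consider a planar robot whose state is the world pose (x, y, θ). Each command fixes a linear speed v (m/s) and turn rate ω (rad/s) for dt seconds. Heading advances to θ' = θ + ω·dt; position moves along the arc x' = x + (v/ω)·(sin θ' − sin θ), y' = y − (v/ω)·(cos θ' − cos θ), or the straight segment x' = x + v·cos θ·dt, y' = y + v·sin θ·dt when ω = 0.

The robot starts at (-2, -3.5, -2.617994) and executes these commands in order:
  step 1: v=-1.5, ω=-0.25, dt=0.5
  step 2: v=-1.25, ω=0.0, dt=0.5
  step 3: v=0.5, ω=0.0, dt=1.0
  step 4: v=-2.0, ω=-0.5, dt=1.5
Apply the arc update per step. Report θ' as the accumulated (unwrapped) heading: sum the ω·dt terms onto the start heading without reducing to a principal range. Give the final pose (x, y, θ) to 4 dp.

(1.7158, -3.0489, -3.4930)

step 1: θ'=-2.7430 (R=6.0000) → pose (-1.3288, -3.1665, -2.7430)
step 2: θ'=-2.7430 (straight) → pose (-0.7528, -2.9239, -2.7430)
step 3: θ'=-2.7430 (straight) → pose (-1.2136, -3.1180, -2.7430)
step 4: θ'=-3.4930 (R=4.0000) → pose (1.7158, -3.0489, -3.4930)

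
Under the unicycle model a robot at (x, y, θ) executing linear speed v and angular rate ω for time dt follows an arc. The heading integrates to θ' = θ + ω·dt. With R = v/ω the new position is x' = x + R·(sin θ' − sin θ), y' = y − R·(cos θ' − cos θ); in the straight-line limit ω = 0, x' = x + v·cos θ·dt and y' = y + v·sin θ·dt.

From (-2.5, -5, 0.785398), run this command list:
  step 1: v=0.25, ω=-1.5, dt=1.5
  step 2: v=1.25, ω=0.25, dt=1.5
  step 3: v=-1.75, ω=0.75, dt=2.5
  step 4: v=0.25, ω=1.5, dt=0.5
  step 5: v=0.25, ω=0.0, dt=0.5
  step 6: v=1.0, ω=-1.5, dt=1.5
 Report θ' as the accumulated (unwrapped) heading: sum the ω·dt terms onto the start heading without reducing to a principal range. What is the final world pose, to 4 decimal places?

step 1: θ'=-1.4646 (R=-0.1667) → pose (-2.2164, -5.1002, -1.4646)
step 2: θ'=-1.0896 (R=5.0000) → pose (-1.6768, -6.8844, -1.0896)
step 3: θ'=0.7854 (R=-2.3333) → pose (-5.3951, -6.3144, 0.7854)
step 4: θ'=1.5354 (R=0.1667) → pose (-5.3464, -6.2025, 1.5354)
step 5: θ'=1.5354 (straight) → pose (-5.3419, -6.0776, 1.5354)
step 6: θ'=-0.7146 (R=-0.6667) → pose (-4.2388, -5.5976, -0.7146)

(-4.2388, -5.5976, -0.7146)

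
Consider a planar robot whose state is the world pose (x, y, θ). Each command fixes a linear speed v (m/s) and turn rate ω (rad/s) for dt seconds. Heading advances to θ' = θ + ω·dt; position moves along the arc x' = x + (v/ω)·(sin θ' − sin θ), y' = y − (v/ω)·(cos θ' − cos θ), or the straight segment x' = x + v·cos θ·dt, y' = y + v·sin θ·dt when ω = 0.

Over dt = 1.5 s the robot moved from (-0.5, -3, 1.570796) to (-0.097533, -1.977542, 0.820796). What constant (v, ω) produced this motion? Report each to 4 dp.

v = 0.7500, ω = -0.5000

Δθ = 0.820796 − 1.570796 = -0.750000
ω = Δθ/dt = -0.750000/1.5 = -0.5000
R = −Δy/(cos θ' − cos θ) = -1.5000
v = R·ω = -1.5000·-0.5000 = 0.7500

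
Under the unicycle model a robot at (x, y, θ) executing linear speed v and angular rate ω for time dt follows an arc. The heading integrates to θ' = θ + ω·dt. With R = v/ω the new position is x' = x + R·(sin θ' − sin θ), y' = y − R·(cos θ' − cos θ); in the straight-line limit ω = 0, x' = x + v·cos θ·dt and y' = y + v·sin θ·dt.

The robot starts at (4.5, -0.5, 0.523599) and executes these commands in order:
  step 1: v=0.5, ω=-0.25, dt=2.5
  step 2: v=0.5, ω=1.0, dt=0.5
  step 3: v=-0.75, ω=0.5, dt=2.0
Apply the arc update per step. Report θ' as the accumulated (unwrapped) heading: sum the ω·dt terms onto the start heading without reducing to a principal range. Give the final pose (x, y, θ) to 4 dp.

step 1: θ'=-0.1014 (R=-2.0000) → pose (5.7025, -0.2423, -0.1014)
step 2: θ'=0.3986 (R=0.5000) → pose (5.9471, -0.2057, 0.3986)
step 3: θ'=1.3986 (R=-1.5000) → pose (5.0515, -1.3311, 1.3986)

(5.0515, -1.3311, 1.3986)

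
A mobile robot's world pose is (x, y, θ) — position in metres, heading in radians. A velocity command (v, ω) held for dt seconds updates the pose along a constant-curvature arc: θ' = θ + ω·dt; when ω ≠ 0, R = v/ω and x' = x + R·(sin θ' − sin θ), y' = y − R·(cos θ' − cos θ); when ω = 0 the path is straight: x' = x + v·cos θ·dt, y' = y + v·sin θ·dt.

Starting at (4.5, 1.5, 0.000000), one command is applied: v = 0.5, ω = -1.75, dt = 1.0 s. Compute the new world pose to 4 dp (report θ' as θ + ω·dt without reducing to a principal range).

(4.7811, 1.1634, -1.7500)

θ' = 0.0000 + -1.75·1.0 = -1.7500
R = v/ω = 0.5/-1.75 = -0.2857
x' = 4.5 + -0.2857·(sin -1.7500 − sin 0.0000) = 4.7811
y' = 1.5 − -0.2857·(cos -1.7500 − cos 0.0000) = 1.1634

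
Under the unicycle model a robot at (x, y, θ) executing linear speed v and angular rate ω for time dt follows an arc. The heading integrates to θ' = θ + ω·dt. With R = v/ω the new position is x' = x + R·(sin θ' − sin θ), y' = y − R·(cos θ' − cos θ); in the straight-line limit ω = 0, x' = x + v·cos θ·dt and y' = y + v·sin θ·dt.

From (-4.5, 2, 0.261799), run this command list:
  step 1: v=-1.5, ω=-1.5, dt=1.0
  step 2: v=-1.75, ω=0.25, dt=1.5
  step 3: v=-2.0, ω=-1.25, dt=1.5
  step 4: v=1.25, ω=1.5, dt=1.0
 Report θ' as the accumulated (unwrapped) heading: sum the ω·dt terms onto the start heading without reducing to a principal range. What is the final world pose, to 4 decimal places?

(-6.8736, 6.3771, -1.2382)

step 1: θ'=-1.2382 (R=1.0000) → pose (-5.7040, 2.6394, -1.2382)
step 2: θ'=-0.8632 (R=-7.0000) → pose (-7.0009, 4.9040, -0.8632)
step 3: θ'=-2.7382 (R=1.6000) → pose (-6.4131, 7.4156, -2.7382)
step 4: θ'=-1.2382 (R=0.8333) → pose (-6.8736, 6.3771, -1.2382)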